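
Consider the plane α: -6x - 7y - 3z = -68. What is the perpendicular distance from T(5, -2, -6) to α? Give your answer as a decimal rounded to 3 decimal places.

7.220

n·T − d = (-6)·(5) + (-7)·(-2) + (-3)·(-6) − (-68) = 70; |n| = √94.
Distance = |70| / √94 = 70/√94 ≈ 7.220.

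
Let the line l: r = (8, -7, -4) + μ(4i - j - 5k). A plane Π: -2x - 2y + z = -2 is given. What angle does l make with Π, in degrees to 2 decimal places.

sin θ = |n·v| / (|n||v|) = |-11| / (√9 · √42) = 0.56578.
θ ≈ 34.46°.

34.46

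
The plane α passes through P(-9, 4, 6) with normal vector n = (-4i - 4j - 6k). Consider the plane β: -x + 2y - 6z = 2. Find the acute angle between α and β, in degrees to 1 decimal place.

52.7

α: n·r = n·P gives -4x - 4y - 6z = -16.
cos θ = |n₁·n₂| / (|n₁||n₂|) = |32| / (√68 · √41).
θ = arccos(0.60604) ≈ 52.7°.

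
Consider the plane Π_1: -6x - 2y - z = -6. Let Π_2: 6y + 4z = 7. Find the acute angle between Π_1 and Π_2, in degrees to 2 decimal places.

69.73

cos θ = |n₁·n₂| / (|n₁||n₂|) = |-16| / (√41 · √52).
θ = arccos(0.34652) ≈ 69.73°.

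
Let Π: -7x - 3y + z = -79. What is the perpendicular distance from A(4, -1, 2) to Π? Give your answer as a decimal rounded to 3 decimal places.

n·A − d = (-7)·(4) + (-3)·(-1) + (1)·(2) − (-79) = 56; |n| = √59.
Distance = |56| / √59 = 56/√59 ≈ 7.291.

7.291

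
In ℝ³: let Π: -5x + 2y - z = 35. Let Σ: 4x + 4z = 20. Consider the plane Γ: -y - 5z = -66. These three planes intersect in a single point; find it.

(-7, 6, 12)

Solving the 3×3 linear system -5x + 2y - z = 35, 4x + 4z = 20, -y - 5z = -66 (e.g. by elimination or Cramer's rule, determinant = 24) gives (-7, 6, 12).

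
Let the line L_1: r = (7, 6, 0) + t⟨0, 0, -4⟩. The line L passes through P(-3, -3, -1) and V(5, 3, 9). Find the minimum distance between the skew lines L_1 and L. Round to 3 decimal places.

1.200

A direction vector for L is V − P = (8, 6, 10).
Common perpendicular direction n = (0, 0, -4) × (8, 6, 10) = (24, -32, 0).
With w = (-3, -3, -1) − (7, 6, 0) = (-10, -9, -1), w · n = 48.
Distance = |w · n| / |n| = |48| / √1600 ≈ 1.200.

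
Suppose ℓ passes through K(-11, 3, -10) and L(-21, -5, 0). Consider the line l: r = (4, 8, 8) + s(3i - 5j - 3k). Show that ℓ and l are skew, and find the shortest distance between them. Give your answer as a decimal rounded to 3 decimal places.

23.335

A direction vector for ℓ is L − K = (-10, -8, 10).
Common perpendicular direction n = (-10, -8, 10) × (3, -5, -3) = (74, 0, 74).
With w = (4, 8, 8) − (-11, 3, -10) = (15, 5, 18), w · n = 2442.
Since n ≠ 0 the lines are not parallel, and w · n = 2442 ≠ 0 so they do not intersect; hence they are skew.
Distance = |w · n| / |n| = |2442| / √10952 ≈ 23.335.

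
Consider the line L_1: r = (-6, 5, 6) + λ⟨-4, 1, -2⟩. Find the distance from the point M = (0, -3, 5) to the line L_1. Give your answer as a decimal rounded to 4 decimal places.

Taking (-6, 5, 6) on L_1 with direction v = (-4, 1, -2): w = M − (-6, 5, 6) = (6, -8, -1), and w × v = (17, 16, -26).
Distance = |w × v| / |v| = √1221 / √21 ≈ 7.6251.

7.6251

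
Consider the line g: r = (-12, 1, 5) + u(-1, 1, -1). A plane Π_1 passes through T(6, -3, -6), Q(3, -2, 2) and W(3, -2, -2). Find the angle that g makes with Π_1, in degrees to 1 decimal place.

21.4

TQ = (-3, 1, 8), TW = (-3, 1, 4); a normal to Π_1 is TQ × TW = (-4, -12, 0).
Using T: Π_1 has equation -4x - 12y = 12.
sin θ = |n·v| / (|n||v|) = |-8| / (√160 · √3) = 0.36515.
θ ≈ 21.4°.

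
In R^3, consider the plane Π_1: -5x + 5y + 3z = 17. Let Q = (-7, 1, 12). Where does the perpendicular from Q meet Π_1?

Foot = Q − λn with λ = (n·Q − d)/|n|² = (76 − 17)/59 = 1.
Foot = (-7, 1, 12) − 1·(-5, 5, 3) = (-2, -4, 9).

(-2, -4, 9)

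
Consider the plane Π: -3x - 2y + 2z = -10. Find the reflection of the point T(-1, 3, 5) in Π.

(5, 7, 1)

λ = (n·T − d)/|n|² = (7 − (-10))/17 = 1.
Reflection = T − 2λn = (-1, 3, 5) − 2·(-3, -2, 2) = (5, 7, 1).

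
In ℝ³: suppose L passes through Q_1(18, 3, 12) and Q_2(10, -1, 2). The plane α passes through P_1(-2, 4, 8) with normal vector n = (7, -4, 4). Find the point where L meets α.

(2, -5, -8)

A direction vector for L is Q_2 − Q_1 = (-8, -4, -10).
α: n·r = n·P_1 gives 7x - 4y + 4z = 2.
Substitute r = (18, 3, 12) + t(-8, -4, -10) into the plane: 162 + (-80)t = 2, so t = 2.
Intersection: (18, 3, 12) + 2·(-8, -4, -10) = (2, -5, -8).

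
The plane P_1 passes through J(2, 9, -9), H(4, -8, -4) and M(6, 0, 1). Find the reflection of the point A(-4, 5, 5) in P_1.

JH = (2, -17, 5), JM = (4, -9, 10); a normal to P_1 is JH × JM = (-125, 0, 50).
Using J: P_1 has equation -125x + 50z = -700.
λ = (n·A − d)/|n|² = (750 − (-700))/18125 = 2/25.
Reflection = A − 2λn = (-4, 5, 5) − (4/25)·(-125, 0, 50) = (16, 5, -3).

(16, 5, -3)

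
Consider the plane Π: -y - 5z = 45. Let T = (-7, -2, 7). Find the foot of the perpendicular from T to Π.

Foot = T − λn with λ = (n·T − d)/|n|² = (-33 − 45)/26 = -3.
Foot = (-7, -2, 7) − (-3)·(0, -1, -5) = (-7, -5, -8).

(-7, -5, -8)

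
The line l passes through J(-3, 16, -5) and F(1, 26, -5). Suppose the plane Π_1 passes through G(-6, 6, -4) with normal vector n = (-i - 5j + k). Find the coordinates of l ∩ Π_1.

(-7, 6, -5)

A direction vector for l is F − J = (4, 10, 0).
Π_1: n·r = n·G gives -x - 5y + z = -28.
Substitute r = (-3, 16, -5) + t(4, 10, 0) into the plane: -82 + (-54)t = -28, so t = -1.
Intersection: (-3, 16, -5) + (-1)·(4, 10, 0) = (-7, 6, -5).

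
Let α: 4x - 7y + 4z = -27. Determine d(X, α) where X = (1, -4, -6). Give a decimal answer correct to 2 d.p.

3.89

n·X − d = (4)·(1) + (-7)·(-4) + (4)·(-6) − (-27) = 35; |n| = √81.
Distance = |35| / √81 = 35/√81 ≈ 3.89.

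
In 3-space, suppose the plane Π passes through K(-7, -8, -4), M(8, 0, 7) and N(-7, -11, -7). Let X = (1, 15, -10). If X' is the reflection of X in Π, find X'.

(-5, -15, 20)

KM = (15, 8, 11), KN = (0, -3, -3); a normal to Π is KM × KN = (9, 45, -45).
Using K: Π has equation 9x + 45y - 45z = -243.
λ = (n·X − d)/|n|² = (1134 − (-243))/4131 = 1/3.
Reflection = X − 2λn = (1, 15, -10) − (2/3)·(9, 45, -45) = (-5, -15, 20).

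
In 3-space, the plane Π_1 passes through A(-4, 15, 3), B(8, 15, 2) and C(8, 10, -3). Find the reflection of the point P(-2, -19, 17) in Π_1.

(-6, 29, -31)

AB = (12, 0, -1), AC = (12, -5, -6); a normal to Π_1 is AB × AC = (-5, 60, -60).
Using A: Π_1 has equation -5x + 60y - 60z = 740.
λ = (n·P − d)/|n|² = (-2150 − 740)/7225 = -2/5.
Reflection = P − 2λn = (-2, -19, 17) − (-4/5)·(-5, 60, -60) = (-6, 29, -31).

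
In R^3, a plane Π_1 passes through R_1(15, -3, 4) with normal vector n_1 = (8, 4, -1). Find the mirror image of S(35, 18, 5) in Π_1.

Π_1: n_1·r = n_1·R_1 gives 8x + 4y - z = 104.
λ = (n·S − d)/|n|² = (347 − 104)/81 = 3.
Reflection = S − 2λn = (35, 18, 5) − 6·(8, 4, -1) = (-13, -6, 11).

(-13, -6, 11)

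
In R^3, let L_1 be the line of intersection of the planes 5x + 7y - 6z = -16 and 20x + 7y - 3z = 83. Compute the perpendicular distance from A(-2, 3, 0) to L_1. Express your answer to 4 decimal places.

10.3261

Direction of L_1: (5, 7, -6) × (20, 7, -3) = (21, -105, -105).
A point on L_1: solving the two plane equations with x = 5 gives (5, 1, 8).
Taking (5, 1, 8) on L_1 with direction v = (21, -105, -105): w = A − (5, 1, 8) = (-7, 2, -8), and w × v = (-1050, -903, 693).
Distance = |w × v| / |v| = √2398158 / √22491 ≈ 10.3261.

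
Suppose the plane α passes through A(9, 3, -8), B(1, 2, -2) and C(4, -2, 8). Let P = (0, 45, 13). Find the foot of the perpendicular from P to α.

(-6, 3, -2)

AB = (-8, -1, 6), AC = (-5, -5, 16); a normal to α is AB × AC = (14, 98, 35).
Using A: α has equation 14x + 98y + 35z = 140.
Foot = P − λn with λ = (n·P − d)/|n|² = (4865 − 140)/11025 = 3/7.
Foot = (0, 45, 13) − (3/7)·(14, 98, 35) = (-6, 3, -2).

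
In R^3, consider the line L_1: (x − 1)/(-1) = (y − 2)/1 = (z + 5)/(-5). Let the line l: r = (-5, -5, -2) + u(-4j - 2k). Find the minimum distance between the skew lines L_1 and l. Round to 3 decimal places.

7.038

L_1 has direction (-1, 1, -5) through (1, 2, -5).
Common perpendicular direction n = (-1, 1, -5) × (0, -4, -2) = (-22, -2, 4).
With w = (-5, -5, -2) − (1, 2, -5) = (-6, -7, 3), w · n = 158.
Distance = |w · n| / |n| = |158| / √504 ≈ 7.038.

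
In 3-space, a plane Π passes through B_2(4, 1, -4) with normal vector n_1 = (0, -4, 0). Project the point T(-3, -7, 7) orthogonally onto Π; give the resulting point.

(-3, 1, 7)

Π: n_1·r = n_1·B_2 gives -4y = -4.
Foot = T − λn with λ = (n·T − d)/|n|² = (28 − (-4))/16 = 2.
Foot = (-3, -7, 7) − 2·(0, -4, 0) = (-3, 1, 7).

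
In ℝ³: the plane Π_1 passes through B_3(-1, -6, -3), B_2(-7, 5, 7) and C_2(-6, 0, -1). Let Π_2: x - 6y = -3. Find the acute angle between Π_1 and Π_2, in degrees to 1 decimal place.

56.8

B_3B_2 = (-6, 11, 10), B_3C_2 = (-5, 6, 2); a normal to Π_1 is B_3B_2 × B_3C_2 = (-38, -38, 19).
Using B_3: Π_1 has equation -38x - 38y + 19z = 209.
cos θ = |n₁·n₂| / (|n₁||n₂|) = |190| / (√3249 · √37).
θ = arccos(0.54800) ≈ 56.8°.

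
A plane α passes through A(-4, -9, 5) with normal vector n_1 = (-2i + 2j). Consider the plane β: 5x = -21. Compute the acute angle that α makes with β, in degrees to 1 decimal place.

α: n_1·r = n_1·A gives -2x + 2y = -10.
cos θ = |n₁·n₂| / (|n₁||n₂|) = |-10| / (√8 · √25).
θ = arccos(0.70711) ≈ 45.0°.

45.0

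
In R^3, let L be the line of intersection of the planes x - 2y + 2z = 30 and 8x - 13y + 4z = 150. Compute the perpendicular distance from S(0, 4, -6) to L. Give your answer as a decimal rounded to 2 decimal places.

16.70

Direction of L: (1, -2, 2) × (8, -13, 4) = (18, 12, 3).
A point on L: solving the two plane equations with x = 6 gives (6, -6, 6).
Taking (6, -6, 6) on L with direction v = (18, 12, 3): w = S − (6, -6, 6) = (-6, 10, -12), and w × v = (174, -198, -252).
Distance = |w × v| / |v| = √132984 / √477 ≈ 16.70.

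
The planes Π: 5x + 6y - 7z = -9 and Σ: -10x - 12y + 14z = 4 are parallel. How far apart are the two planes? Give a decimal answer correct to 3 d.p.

Rescale Σ by 1/(-2): 5x + 6y - 7z = -2. Then distance = |-9 − (-2)| / √110 ≈ 0.667.

0.667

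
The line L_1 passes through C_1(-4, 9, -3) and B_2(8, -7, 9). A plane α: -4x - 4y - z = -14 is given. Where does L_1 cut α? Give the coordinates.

(5, -3, 6)

A direction vector for L_1 is B_2 − C_1 = (12, -16, 12).
Substitute r = (-4, 9, -3) + t(12, -16, 12) into the plane: -17 + 4t = -14, so t = 3/4.
Intersection: (-4, 9, -3) + (3/4)·(12, -16, 12) = (5, -3, 6).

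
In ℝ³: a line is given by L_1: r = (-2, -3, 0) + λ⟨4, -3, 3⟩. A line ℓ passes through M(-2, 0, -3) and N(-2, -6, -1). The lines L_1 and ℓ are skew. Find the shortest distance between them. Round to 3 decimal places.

1.714

A direction vector for ℓ is N − M = (0, -6, 2).
Common perpendicular direction n = (4, -3, 3) × (0, -6, 2) = (12, -8, -24).
With w = (-2, 0, -3) − (-2, -3, 0) = (0, 3, -3), w · n = 48.
Distance = |w · n| / |n| = |48| / √784 ≈ 1.714.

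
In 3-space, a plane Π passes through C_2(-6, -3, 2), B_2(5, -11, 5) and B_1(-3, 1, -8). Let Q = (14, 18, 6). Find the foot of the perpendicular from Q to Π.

(2, -3, -6)

C_2B_2 = (11, -8, 3), C_2B_1 = (3, 4, -10); a normal to Π is C_2B_2 × C_2B_1 = (68, 119, 68).
Using C_2: Π has equation 68x + 119y + 68z = -629.
Foot = Q − λn with λ = (n·Q − d)/|n|² = (3502 − (-629))/23409 = 3/17.
Foot = (14, 18, 6) − (3/17)·(68, 119, 68) = (2, -3, -6).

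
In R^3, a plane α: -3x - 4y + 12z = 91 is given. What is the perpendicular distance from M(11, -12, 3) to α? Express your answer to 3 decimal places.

n·M − d = (-3)·(11) + (-4)·(-12) + (12)·(3) − 91 = -40; |n| = √169.
Distance = |-40| / √169 = 40/√169 ≈ 3.077.

3.077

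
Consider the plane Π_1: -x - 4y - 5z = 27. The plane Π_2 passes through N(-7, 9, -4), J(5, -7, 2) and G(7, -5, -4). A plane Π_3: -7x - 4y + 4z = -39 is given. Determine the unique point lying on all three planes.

(5, -3, -4)

NJ = (12, -16, 6), NG = (14, -14, 0); a normal to Π_2 is NJ × NG = (84, 84, 56).
Using N: Π_2 has equation 84x + 84y + 56z = -56.
Solving the 3×3 linear system -x - 4y - 5z = 27, 84x + 84y + 56z = -56, -7x - 4y + 4z = -39 (e.g. by elimination or Cramer's rule, determinant = 1092) gives (5, -3, -4).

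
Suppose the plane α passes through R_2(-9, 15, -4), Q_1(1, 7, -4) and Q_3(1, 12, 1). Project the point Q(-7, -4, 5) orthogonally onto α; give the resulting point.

(1, 6, -5)

R_2Q_1 = (10, -8, 0), R_2Q_3 = (10, -3, 5); a normal to α is R_2Q_1 × R_2Q_3 = (-40, -50, 50).
Using R_2: α has equation -40x - 50y + 50z = -590.
Foot = Q − λn with λ = (n·Q − d)/|n|² = (730 − (-590))/6600 = 1/5.
Foot = (-7, -4, 5) − (1/5)·(-40, -50, 50) = (1, 6, -5).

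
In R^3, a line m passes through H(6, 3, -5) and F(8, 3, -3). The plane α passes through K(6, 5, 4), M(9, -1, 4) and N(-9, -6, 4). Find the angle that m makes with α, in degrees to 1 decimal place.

45.0

A direction vector for m is F − H = (2, 0, 2).
KM = (3, -6, 0), KN = (-15, -11, 0); a normal to α is KM × KN = (0, 0, -123).
Using K: α has equation -123z = -492.
sin θ = |n·v| / (|n||v|) = |-246| / (√15129 · √8) = 0.70711.
θ ≈ 45.0°.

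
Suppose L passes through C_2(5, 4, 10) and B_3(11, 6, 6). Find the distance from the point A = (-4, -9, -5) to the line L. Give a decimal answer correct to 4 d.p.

21.6300

A direction vector for L is B_3 − C_2 = (6, 2, -4).
Taking (5, 4, 10) on L with direction v = (6, 2, -4): w = A − (5, 4, 10) = (-9, -13, -15), and w × v = (82, -126, 60).
Distance = |w × v| / |v| = √26200 / √56 ≈ 21.6300.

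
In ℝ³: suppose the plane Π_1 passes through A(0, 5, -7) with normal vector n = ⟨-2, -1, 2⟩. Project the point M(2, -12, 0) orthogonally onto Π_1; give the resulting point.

(8, -9, -6)

Π_1: n·r = n·A gives -2x - y + 2z = -19.
Foot = M − λn with λ = (n·M − d)/|n|² = (8 − (-19))/9 = 3.
Foot = (2, -12, 0) − 3·(-2, -1, 2) = (8, -9, -6).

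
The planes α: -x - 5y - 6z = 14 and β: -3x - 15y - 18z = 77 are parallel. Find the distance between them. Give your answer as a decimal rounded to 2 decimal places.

1.48

Rescale β by 1/3: -x - 5y - 6z = 77/3. Then distance = |14 − (77/3)| / √62 ≈ 1.48.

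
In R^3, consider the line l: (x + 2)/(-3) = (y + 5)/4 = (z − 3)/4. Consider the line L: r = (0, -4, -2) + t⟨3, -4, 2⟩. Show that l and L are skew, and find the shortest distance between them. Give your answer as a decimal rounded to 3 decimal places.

2.200

l has direction (-3, 4, 4) through (-2, -5, 3).
Common perpendicular direction n = (-3, 4, 4) × (3, -4, 2) = (24, 18, 0).
With w = (0, -4, -2) − (-2, -5, 3) = (2, 1, -5), w · n = 66.
Since n ≠ 0 the lines are not parallel, and w · n = 66 ≠ 0 so they do not intersect; hence they are skew.
Distance = |w · n| / |n| = |66| / √900 ≈ 2.200.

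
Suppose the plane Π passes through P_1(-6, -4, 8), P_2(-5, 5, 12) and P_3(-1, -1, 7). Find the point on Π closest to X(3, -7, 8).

(1, -5, 4)

P_1P_2 = (1, 9, 4), P_1P_3 = (5, 3, -1); a normal to Π is P_1P_2 × P_1P_3 = (-21, 21, -42).
Using P_1: Π has equation -21x + 21y - 42z = -294.
Foot = X − λn with λ = (n·X − d)/|n|² = (-546 − (-294))/2646 = -2/21.
Foot = (3, -7, 8) − (-2/21)·(-21, 21, -42) = (1, -5, 4).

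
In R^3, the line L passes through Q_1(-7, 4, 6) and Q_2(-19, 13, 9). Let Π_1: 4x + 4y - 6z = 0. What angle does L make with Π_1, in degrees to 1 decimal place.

A direction vector for L is Q_2 − Q_1 = (-12, 9, 3).
sin θ = |n·v| / (|n||v|) = |-30| / (√68 · √234) = 0.23783.
θ ≈ 13.8°.

13.8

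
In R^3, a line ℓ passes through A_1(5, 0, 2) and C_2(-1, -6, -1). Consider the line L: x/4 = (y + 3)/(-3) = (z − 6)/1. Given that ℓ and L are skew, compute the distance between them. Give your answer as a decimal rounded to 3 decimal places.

A direction vector for ℓ is C_2 − A_1 = (-6, -6, -3).
L has direction (4, -3, 1) through (0, -3, 6).
Common perpendicular direction n = (-6, -6, -3) × (4, -3, 1) = (-15, -6, 42).
With w = (0, -3, 6) − (5, 0, 2) = (-5, -3, 4), w · n = 261.
Distance = |w · n| / |n| = |261| / √2025 ≈ 5.800.

5.800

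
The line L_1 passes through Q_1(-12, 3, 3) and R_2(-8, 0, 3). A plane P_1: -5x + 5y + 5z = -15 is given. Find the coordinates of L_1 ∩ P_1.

(0, -6, 3)

A direction vector for L_1 is R_2 − Q_1 = (4, -3, 0).
Substitute r = (-12, 3, 3) + t(4, -3, 0) into the plane: 90 + (-35)t = -15, so t = 3.
Intersection: (-12, 3, 3) + 3·(4, -3, 0) = (0, -6, 3).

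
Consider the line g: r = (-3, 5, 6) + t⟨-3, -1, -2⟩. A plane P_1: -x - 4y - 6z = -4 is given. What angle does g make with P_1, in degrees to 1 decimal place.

sin θ = |n·v| / (|n||v|) = |19| / (√53 · √14) = 0.69751.
θ ≈ 44.2°.

44.2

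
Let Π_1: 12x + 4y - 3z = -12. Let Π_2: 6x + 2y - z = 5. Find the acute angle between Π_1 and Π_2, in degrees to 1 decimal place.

cos θ = |n₁·n₂| / (|n₁||n₂|) = |83| / (√169 · √41).
θ = arccos(0.99711) ≈ 4.4°.

4.4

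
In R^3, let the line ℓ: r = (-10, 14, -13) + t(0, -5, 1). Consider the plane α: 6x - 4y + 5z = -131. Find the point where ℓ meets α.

Substitute r = (-10, 14, -13) + t(0, -5, 1) into the plane: -181 + 25t = -131, so t = 2.
Intersection: (-10, 14, -13) + 2·(0, -5, 1) = (-10, 4, -11).

(-10, 4, -11)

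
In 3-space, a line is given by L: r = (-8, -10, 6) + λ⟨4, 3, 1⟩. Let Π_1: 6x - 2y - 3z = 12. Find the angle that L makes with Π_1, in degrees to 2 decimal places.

sin θ = |n·v| / (|n||v|) = |15| / (√49 · √26) = 0.42025.
θ ≈ 24.85°.

24.85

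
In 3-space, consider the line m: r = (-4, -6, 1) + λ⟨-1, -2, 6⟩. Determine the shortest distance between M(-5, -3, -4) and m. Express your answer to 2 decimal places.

Taking (-4, -6, 1) on m with direction v = (-1, -2, 6): w = M − (-4, -6, 1) = (-1, 3, -5), and w × v = (8, 11, 5).
Distance = |w × v| / |v| = √210 / √41 ≈ 2.26.

2.26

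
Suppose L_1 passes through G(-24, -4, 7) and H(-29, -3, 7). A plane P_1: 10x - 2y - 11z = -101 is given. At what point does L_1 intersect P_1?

(-4, -8, 7)

A direction vector for L_1 is H − G = (-5, 1, 0).
Substitute r = (-24, -4, 7) + t(-5, 1, 0) into the plane: -309 + (-52)t = -101, so t = -4.
Intersection: (-24, -4, 7) + (-4)·(-5, 1, 0) = (-4, -8, 7).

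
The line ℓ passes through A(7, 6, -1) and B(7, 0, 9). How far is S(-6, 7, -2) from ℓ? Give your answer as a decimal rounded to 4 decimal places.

13.0045

A direction vector for ℓ is B − A = (0, -6, 10).
Taking (7, 6, -1) on ℓ with direction v = (0, -6, 10): w = S − (7, 6, -1) = (-13, 1, -1), and w × v = (4, 130, 78).
Distance = |w × v| / |v| = √23000 / √136 ≈ 13.0045.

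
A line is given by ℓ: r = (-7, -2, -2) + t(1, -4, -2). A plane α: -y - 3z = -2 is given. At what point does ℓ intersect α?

(-8, 2, 0)

Substitute r = (-7, -2, -2) + t(1, -4, -2) into the plane: 8 + 10t = -2, so t = -1.
Intersection: (-7, -2, -2) + (-1)·(1, -4, -2) = (-8, 2, 0).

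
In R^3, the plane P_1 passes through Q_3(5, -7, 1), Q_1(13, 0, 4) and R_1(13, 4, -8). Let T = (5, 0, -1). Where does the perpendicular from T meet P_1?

Q_3Q_1 = (8, 7, 3), Q_3R_1 = (8, 11, -9); a normal to P_1 is Q_3Q_1 × Q_3R_1 = (-96, 96, 32).
Using Q_3: P_1 has equation -96x + 96y + 32z = -1120.
Foot = T − λn with λ = (n·T − d)/|n|² = (-512 − (-1120))/19456 = 1/32.
Foot = (5, 0, -1) − (1/32)·(-96, 96, 32) = (8, -3, -2).

(8, -3, -2)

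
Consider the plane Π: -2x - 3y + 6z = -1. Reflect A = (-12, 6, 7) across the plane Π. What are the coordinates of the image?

λ = (n·A − d)/|n|² = (48 − (-1))/49 = 1.
Reflection = A − 2λn = (-12, 6, 7) − 2·(-2, -3, 6) = (-8, 12, -5).

(-8, 12, -5)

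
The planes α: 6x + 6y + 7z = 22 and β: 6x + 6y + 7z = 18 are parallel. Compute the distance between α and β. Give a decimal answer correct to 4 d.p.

0.3636

Same normal n = (6, 6, 7) with |n| = √121; distance = |22 − 18| / |n| = 4/√121 ≈ 0.3636.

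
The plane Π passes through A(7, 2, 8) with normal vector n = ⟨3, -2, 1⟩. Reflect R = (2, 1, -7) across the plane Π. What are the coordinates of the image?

(14, -7, -3)

Π: n·r = n·A gives 3x - 2y + z = 25.
λ = (n·R − d)/|n|² = (-3 − 25)/14 = -2.
Reflection = R − 2λn = (2, 1, -7) − (-4)·(3, -2, 1) = (14, -7, -3).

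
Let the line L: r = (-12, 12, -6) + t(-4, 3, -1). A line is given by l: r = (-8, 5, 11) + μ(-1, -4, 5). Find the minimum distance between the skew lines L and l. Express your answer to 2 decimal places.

7.24

Common perpendicular direction n = (-4, 3, -1) × (-1, -4, 5) = (11, 21, 19).
With w = (-8, 5, 11) − (-12, 12, -6) = (4, -7, 17), w · n = 220.
Distance = |w · n| / |n| = |220| / √923 ≈ 7.24.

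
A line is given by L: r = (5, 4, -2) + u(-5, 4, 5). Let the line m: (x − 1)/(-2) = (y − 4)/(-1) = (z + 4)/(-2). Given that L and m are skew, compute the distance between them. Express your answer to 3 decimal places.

0.582

m has direction (-2, -1, -2) through (1, 4, -4).
Common perpendicular direction n = (-5, 4, 5) × (-2, -1, -2) = (-3, -20, 13).
With w = (1, 4, -4) − (5, 4, -2) = (-4, 0, -2), w · n = -14.
Distance = |w · n| / |n| = |-14| / √578 ≈ 0.582.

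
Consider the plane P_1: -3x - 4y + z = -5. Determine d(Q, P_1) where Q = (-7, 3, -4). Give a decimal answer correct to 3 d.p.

n·Q − d = (-3)·(-7) + (-4)·(3) + (1)·(-4) − (-5) = 10; |n| = √26.
Distance = |10| / √26 = 10/√26 ≈ 1.961.

1.961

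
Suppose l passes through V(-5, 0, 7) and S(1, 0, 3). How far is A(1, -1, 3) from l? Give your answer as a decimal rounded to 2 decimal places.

1.00

A direction vector for l is S − V = (6, 0, -4).
Taking (-5, 0, 7) on l with direction v = (6, 0, -4): w = A − (-5, 0, 7) = (6, -1, -4), and w × v = (4, 0, 6).
Distance = |w × v| / |v| = √52 / √52 ≈ 1.00.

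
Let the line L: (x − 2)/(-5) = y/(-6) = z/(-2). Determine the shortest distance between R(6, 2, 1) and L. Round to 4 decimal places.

1.7931

L has direction (-5, -6, -2) through (2, 0, 0).
Taking (2, 0, 0) on L with direction v = (-5, -6, -2): w = R − (2, 0, 0) = (4, 2, 1), and w × v = (2, 3, -14).
Distance = |w × v| / |v| = √209 / √65 ≈ 1.7931.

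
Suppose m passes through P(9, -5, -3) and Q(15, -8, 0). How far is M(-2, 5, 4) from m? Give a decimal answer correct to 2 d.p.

A direction vector for m is Q − P = (6, -3, 3).
Taking (9, -5, -3) on m with direction v = (6, -3, 3): w = M − (9, -5, -3) = (-11, 10, 7), and w × v = (51, 75, -27).
Distance = |w × v| / |v| = √8955 / √54 ≈ 12.88.

12.88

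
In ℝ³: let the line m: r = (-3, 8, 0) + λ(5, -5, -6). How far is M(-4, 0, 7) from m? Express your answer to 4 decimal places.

10.6504

Taking (-3, 8, 0) on m with direction v = (5, -5, -6): w = M − (-3, 8, 0) = (-1, -8, 7), and w × v = (83, 29, 45).
Distance = |w × v| / |v| = √9755 / √86 ≈ 10.6504.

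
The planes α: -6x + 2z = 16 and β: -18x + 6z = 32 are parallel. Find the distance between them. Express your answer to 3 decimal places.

0.843

Rescale β by 1/3: -6x + 2z = 32/3. Then distance = |16 − (32/3)| / √40 ≈ 0.843.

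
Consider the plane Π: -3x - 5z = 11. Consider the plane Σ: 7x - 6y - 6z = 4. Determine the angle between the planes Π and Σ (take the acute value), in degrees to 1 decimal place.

81.9

cos θ = |n₁·n₂| / (|n₁||n₂|) = |9| / (√34 · √121).
θ = arccos(0.14032) ≈ 81.9°.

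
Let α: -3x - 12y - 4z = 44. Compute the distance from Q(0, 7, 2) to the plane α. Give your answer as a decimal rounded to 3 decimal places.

10.462

n·Q − d = (-3)·(0) + (-12)·(7) + (-4)·(2) − 44 = -136; |n| = √169.
Distance = |-136| / √169 = 136/√169 ≈ 10.462.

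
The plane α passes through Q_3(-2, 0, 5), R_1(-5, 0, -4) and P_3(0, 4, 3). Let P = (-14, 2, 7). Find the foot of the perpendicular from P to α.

(-5, -4, 4)

Q_3R_1 = (-3, 0, -9), Q_3P_3 = (2, 4, -2); a normal to α is Q_3R_1 × Q_3P_3 = (36, -24, -12).
Using Q_3: α has equation 36x - 24y - 12z = -132.
Foot = P − λn with λ = (n·P − d)/|n|² = (-636 − (-132))/2016 = -1/4.
Foot = (-14, 2, 7) − (-1/4)·(36, -24, -12) = (-5, -4, 4).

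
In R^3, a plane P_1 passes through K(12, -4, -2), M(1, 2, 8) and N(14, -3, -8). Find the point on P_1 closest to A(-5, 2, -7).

(1, 8, -4)

KM = (-11, 6, 10), KN = (2, 1, -6); a normal to P_1 is KM × KN = (-46, -46, -23).
Using K: P_1 has equation -46x - 46y - 23z = -322.
Foot = A − λn with λ = (n·A − d)/|n|² = (299 − (-322))/4761 = 3/23.
Foot = (-5, 2, -7) − (3/23)·(-46, -46, -23) = (1, 8, -4).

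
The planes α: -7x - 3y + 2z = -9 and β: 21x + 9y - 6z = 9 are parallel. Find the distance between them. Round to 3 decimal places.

0.762

Rescale β by 1/(-3): -7x - 3y + 2z = -3. Then distance = |-9 − (-3)| / √62 ≈ 0.762.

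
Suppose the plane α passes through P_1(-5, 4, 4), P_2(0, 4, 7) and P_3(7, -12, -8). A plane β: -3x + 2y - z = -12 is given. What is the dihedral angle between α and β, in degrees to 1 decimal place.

P_1P_2 = (5, 0, 3), P_1P_3 = (12, -16, -12); a normal to α is P_1P_2 × P_1P_3 = (48, 96, -80).
Using P_1: α has equation 48x + 96y - 80z = -176.
cos θ = |n₁·n₂| / (|n₁||n₂|) = |128| / (√17920 · √14).
θ = arccos(0.25555) ≈ 75.2°.

75.2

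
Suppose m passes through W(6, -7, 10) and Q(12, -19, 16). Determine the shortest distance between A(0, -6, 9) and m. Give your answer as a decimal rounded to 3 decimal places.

4.950

A direction vector for m is Q − W = (6, -12, 6).
Taking (6, -7, 10) on m with direction v = (6, -12, 6): w = A − (6, -7, 10) = (-6, 1, -1), and w × v = (-6, 30, 66).
Distance = |w × v| / |v| = √5292 / √216 ≈ 4.950.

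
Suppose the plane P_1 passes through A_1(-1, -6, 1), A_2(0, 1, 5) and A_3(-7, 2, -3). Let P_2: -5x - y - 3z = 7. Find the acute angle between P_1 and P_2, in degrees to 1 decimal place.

A_1A_2 = (1, 7, 4), A_1A_3 = (-6, 8, -4); a normal to P_1 is A_1A_2 × A_1A_3 = (-60, -20, 50).
Using A_1: P_1 has equation -60x - 20y + 50z = 230.
cos θ = |n₁·n₂| / (|n₁||n₂|) = |170| / (√6500 · √35).
θ = arccos(0.35642) ≈ 69.1°.

69.1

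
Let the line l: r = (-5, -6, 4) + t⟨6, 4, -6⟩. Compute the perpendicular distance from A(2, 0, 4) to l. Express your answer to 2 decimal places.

5.96

Taking (-5, -6, 4) on l with direction v = (6, 4, -6): w = A − (-5, -6, 4) = (7, 6, 0), and w × v = (-36, 42, -8).
Distance = |w × v| / |v| = √3124 / √88 ≈ 5.96.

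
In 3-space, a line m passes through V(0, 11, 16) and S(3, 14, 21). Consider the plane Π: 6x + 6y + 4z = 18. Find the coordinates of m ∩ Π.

A direction vector for m is S − V = (3, 3, 5).
Substitute r = (0, 11, 16) + t(3, 3, 5) into the plane: 130 + 56t = 18, so t = -2.
Intersection: (0, 11, 16) + (-2)·(3, 3, 5) = (-6, 5, 6).

(-6, 5, 6)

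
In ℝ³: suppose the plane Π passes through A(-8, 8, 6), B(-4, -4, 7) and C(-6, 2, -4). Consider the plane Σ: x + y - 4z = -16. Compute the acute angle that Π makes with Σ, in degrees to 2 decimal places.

AB = (4, -12, 1), AC = (2, -6, -10); a normal to Π is AB × AC = (126, 42, 0).
Using A: Π has equation 126x + 42y = -672.
cos θ = |n₁·n₂| / (|n₁||n₂|) = |168| / (√17640 · √18).
θ = arccos(0.29814) ≈ 72.65°.

72.65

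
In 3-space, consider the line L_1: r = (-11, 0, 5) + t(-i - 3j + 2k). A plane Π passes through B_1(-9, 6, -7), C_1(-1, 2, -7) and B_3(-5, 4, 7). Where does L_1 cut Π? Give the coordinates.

B_1C_1 = (8, -4, 0), B_1B_3 = (4, -2, 14); a normal to Π is B_1C_1 × B_1B_3 = (-56, -112, 0).
Using B_1: Π has equation -56x - 112y = -168.
Substitute r = (-11, 0, 5) + t(-1, -3, 2) into the plane: 616 + 392t = -168, so t = -2.
Intersection: (-11, 0, 5) + (-2)·(-1, -3, 2) = (-9, 6, 1).

(-9, 6, 1)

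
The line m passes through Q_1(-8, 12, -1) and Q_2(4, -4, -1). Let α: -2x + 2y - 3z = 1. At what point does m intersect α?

(1, 0, -1)

A direction vector for m is Q_2 − Q_1 = (12, -16, 0).
Substitute r = (-8, 12, -1) + t(12, -16, 0) into the plane: 43 + (-56)t = 1, so t = 3/4.
Intersection: (-8, 12, -1) + (3/4)·(12, -16, 0) = (1, 0, -1).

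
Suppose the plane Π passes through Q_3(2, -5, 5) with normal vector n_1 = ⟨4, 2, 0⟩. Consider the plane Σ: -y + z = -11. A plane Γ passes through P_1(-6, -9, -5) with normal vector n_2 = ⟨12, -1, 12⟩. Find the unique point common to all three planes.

(-2, 3, -8)

Π: n_1·r = n_1·Q_3 gives 4x + 2y = -2.
Γ: n_2·r = n_2·P_1 gives 12x - y + 12z = -123.
Solving the 3×3 linear system 4x + 2y = -2, -y + z = -11, 12x - y + 12z = -123 (e.g. by elimination or Cramer's rule, determinant = -20) gives (-2, 3, -8).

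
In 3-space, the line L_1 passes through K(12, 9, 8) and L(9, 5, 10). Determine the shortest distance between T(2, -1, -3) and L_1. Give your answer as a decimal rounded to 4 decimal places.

A direction vector for L_1 is L − K = (-3, -4, 2).
Taking (12, 9, 8) on L_1 with direction v = (-3, -4, 2): w = T − (12, 9, 8) = (-10, -10, -11), and w × v = (-64, 53, 10).
Distance = |w × v| / |v| = √7005 / √29 ≈ 15.5419.

15.5419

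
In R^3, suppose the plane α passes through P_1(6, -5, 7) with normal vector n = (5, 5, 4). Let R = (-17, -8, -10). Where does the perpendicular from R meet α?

(-2, 7, 2)

α: n·r = n·P_1 gives 5x + 5y + 4z = 33.
Foot = R − λn with λ = (n·R − d)/|n|² = (-165 − 33)/66 = -3.
Foot = (-17, -8, -10) − (-3)·(5, 5, 4) = (-2, 7, 2).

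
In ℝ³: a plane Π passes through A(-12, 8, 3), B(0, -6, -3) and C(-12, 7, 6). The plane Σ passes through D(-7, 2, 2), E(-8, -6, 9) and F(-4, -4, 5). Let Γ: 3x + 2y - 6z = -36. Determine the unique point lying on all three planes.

AB = (12, -14, -6), AC = (0, -1, 3); a normal to Π is AB × AC = (-48, -36, -12).
Using A: Π has equation -48x - 36y - 12z = 252.
DE = (-1, -8, 7), DF = (3, -6, 3); a normal to Σ is DE × DF = (18, 24, 30).
Using D: Σ has equation 18x + 24y + 30z = -18.
Solving the 3×3 linear system -48x - 36y - 12z = 252, 18x + 24y + 30z = -18, 3x + 2y - 6z = -36 (e.g. by elimination or Cramer's rule, determinant = 3096) gives (-6, 0, 3).

(-6, 0, 3)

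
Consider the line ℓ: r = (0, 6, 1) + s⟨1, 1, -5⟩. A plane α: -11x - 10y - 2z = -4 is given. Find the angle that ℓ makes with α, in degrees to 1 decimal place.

sin θ = |n·v| / (|n||v|) = |-11| / (√225 · √27) = 0.14113.
θ ≈ 8.1°.

8.1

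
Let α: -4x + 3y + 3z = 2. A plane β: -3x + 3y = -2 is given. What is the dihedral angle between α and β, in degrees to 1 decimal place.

31.9

cos θ = |n₁·n₂| / (|n₁||n₂|) = |21| / (√34 · √18).
θ = arccos(0.84887) ≈ 31.9°.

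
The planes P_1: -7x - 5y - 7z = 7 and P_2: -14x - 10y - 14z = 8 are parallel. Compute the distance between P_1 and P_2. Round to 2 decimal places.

Rescale P_2 by 1/2: -7x - 5y - 7z = 4. Then distance = |7 − 4| / √123 ≈ 0.27.

0.27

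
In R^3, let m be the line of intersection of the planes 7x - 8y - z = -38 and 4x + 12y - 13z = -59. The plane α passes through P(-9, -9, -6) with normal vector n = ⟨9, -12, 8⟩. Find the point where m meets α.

(-5, 0, 3)

Direction of m: (7, -8, -1) × (4, 12, -13) = (116, 87, 116).
A point on m: solving the two plane equations with x = -1 gives (-1, 3, 7).
α: n·r = n·P gives 9x - 12y + 8z = -21.
Substitute r = (-1, 3, 7) + t(116, 87, 116) into the plane: 11 + 928t = -21, so t = -1/29.
Intersection: (-1, 3, 7) + (-1/29)·(116, 87, 116) = (-5, 0, 3).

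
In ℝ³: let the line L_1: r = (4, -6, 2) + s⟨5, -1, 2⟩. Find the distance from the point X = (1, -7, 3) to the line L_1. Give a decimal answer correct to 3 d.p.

2.490

Taking (4, -6, 2) on L_1 with direction v = (5, -1, 2): w = X − (4, -6, 2) = (-3, -1, 1), and w × v = (-1, 11, 8).
Distance = |w × v| / |v| = √186 / √30 ≈ 2.490.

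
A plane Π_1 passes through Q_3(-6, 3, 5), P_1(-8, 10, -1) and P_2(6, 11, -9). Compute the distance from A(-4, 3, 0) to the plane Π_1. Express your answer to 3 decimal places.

Q_3P_1 = (-2, 7, -6), Q_3P_2 = (12, 8, -14); a normal to Π_1 is Q_3P_1 × Q_3P_2 = (-50, -100, -100).
Using Q_3: Π_1 has equation -50x - 100y - 100z = -500.
n·A − d = (-50)·(-4) + (-100)·(3) + (-100)·(0) − (-500) = 400; |n| = √22500.
Distance = |400| / √22500 = 400/√22500 ≈ 2.667.

2.667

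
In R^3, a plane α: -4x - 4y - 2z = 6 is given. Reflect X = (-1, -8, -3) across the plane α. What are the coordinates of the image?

λ = (n·X − d)/|n|² = (42 − 6)/36 = 1.
Reflection = X − 2λn = (-1, -8, -3) − 2·(-4, -4, -2) = (7, 0, 1).

(7, 0, 1)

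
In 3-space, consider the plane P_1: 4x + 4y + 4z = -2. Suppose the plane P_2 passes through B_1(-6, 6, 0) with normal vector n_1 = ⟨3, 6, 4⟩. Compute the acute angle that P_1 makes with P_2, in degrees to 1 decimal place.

16.1

P_2: n_1·r = n_1·B_1 gives 3x + 6y + 4z = 18.
cos θ = |n₁·n₂| / (|n₁||n₂|) = |52| / (√48 · √61).
θ = arccos(0.96099) ≈ 16.1°.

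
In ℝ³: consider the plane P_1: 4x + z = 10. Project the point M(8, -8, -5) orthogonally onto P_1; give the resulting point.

Foot = M − λn with λ = (n·M − d)/|n|² = (27 − 10)/17 = 1.
Foot = (8, -8, -5) − 1·(4, 0, 1) = (4, -8, -6).

(4, -8, -6)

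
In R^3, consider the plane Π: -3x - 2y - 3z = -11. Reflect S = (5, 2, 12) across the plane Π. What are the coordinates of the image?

λ = (n·S − d)/|n|² = (-55 − (-11))/22 = -2.
Reflection = S − 2λn = (5, 2, 12) − (-4)·(-3, -2, -3) = (-7, -6, 0).

(-7, -6, 0)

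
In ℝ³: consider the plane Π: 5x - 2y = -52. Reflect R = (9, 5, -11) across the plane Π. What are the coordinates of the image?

(-21, 17, -11)

λ = (n·R − d)/|n|² = (35 − (-52))/29 = 3.
Reflection = R − 2λn = (9, 5, -11) − 6·(5, -2, 0) = (-21, 17, -11).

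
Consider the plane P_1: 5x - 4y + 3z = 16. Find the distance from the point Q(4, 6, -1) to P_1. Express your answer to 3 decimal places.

n·Q − d = (5)·(4) + (-4)·(6) + (3)·(-1) − 16 = -23; |n| = √50.
Distance = |-23| / √50 = 23/√50 ≈ 3.253.

3.253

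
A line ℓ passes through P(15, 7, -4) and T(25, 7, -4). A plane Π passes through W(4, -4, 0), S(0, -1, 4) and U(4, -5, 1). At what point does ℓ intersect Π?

(0, 7, -4)

A direction vector for ℓ is T − P = (10, 0, 0).
WS = (-4, 3, 4), WU = (0, -1, 1); a normal to Π is WS × WU = (7, 4, 4).
Using W: Π has equation 7x + 4y + 4z = 12.
Substitute r = (15, 7, -4) + t(10, 0, 0) into the plane: 117 + 70t = 12, so t = -3/2.
Intersection: (15, 7, -4) + (-3/2)·(10, 0, 0) = (0, 7, -4).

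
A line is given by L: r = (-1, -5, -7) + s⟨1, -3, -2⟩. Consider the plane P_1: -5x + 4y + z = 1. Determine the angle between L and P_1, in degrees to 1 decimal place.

51.6

sin θ = |n·v| / (|n||v|) = |-19| / (√42 · √14) = 0.78355.
θ ≈ 51.6°.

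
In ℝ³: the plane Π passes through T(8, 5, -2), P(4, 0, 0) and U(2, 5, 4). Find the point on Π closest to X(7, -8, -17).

TP = (-4, -5, 2), TU = (-6, 0, 6); a normal to Π is TP × TU = (-30, 12, -30).
Using T: Π has equation -30x + 12y - 30z = -120.
Foot = X − λn with λ = (n·X − d)/|n|² = (204 − (-120))/1944 = 1/6.
Foot = (7, -8, -17) − (1/6)·(-30, 12, -30) = (12, -10, -12).

(12, -10, -12)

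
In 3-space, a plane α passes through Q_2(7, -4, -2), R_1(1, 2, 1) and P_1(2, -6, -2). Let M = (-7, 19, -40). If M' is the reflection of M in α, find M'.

(5, -11, 44)

Q_2R_1 = (-6, 6, 3), Q_2P_1 = (-5, -2, 0); a normal to α is Q_2R_1 × Q_2P_1 = (6, -15, 42).
Using Q_2: α has equation 6x - 15y + 42z = 18.
λ = (n·M − d)/|n|² = (-2007 − 18)/2025 = -1.
Reflection = M − 2λn = (-7, 19, -40) − (-2)·(6, -15, 42) = (5, -11, 44).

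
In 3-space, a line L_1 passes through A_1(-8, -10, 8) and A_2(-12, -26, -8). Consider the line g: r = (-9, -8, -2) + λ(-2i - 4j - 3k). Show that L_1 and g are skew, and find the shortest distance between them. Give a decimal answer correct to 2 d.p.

A direction vector for L_1 is A_2 − A_1 = (-4, -16, -16).
Common perpendicular direction n = (-4, -16, -16) × (-2, -4, -3) = (-16, 20, -16).
With w = (-9, -8, -2) − (-8, -10, 8) = (-1, 2, -10), w · n = 216.
Since n ≠ 0 the lines are not parallel, and w · n = 216 ≠ 0 so they do not intersect; hence they are skew.
Distance = |w · n| / |n| = |216| / √912 ≈ 7.15.

7.15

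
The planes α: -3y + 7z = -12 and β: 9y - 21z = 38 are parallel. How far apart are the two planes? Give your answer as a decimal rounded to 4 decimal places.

Rescale β by 1/(-3): -3y + 7z = -38/3. Then distance = |-12 − (-38/3)| / √58 ≈ 0.0875.

0.0875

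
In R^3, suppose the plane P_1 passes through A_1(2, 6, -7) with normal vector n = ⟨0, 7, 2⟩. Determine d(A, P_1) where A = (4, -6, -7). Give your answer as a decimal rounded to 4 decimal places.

P_1: n·r = n·A_1 gives 7y + 2z = 28.
n·A − d = (0)·(4) + (7)·(-6) + (2)·(-7) − 28 = -84; |n| = √53.
Distance = |-84| / √53 = 84/√53 ≈ 11.5383.

11.5383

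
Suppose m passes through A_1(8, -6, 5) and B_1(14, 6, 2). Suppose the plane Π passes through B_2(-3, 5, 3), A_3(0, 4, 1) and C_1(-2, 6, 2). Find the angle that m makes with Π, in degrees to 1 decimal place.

14.9

A direction vector for m is B_1 − A_1 = (6, 12, -3).
B_2A_3 = (3, -1, -2), B_2C_1 = (1, 1, -1); a normal to Π is B_2A_3 × B_2C_1 = (3, 1, 4).
Using B_2: Π has equation 3x + y + 4z = 8.
sin θ = |n·v| / (|n||v|) = |18| / (√26 · √189) = 0.25678.
θ ≈ 14.9°.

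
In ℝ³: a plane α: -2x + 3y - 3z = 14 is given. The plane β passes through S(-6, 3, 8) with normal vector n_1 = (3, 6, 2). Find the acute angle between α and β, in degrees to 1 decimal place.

β: n_1·r = n_1·S gives 3x + 6y + 2z = 16.
cos θ = |n₁·n₂| / (|n₁||n₂|) = |6| / (√22 · √49).
θ = arccos(0.18274) ≈ 79.5°.

79.5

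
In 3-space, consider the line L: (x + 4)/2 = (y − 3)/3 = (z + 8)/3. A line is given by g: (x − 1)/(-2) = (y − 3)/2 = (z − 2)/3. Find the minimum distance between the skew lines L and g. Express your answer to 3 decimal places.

7.230

L has direction (2, 3, 3) through (-4, 3, -8).
g has direction (-2, 2, 3) through (1, 3, 2).
Common perpendicular direction n = (2, 3, 3) × (-2, 2, 3) = (3, -12, 10).
With w = (1, 3, 2) − (-4, 3, -8) = (5, 0, 10), w · n = 115.
Distance = |w · n| / |n| = |115| / √253 ≈ 7.230.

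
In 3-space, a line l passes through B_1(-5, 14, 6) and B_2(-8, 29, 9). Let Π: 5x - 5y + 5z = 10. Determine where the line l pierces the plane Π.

A direction vector for l is B_2 − B_1 = (-3, 15, 3).
Substitute r = (-5, 14, 6) + t(-3, 15, 3) into the plane: -65 + (-75)t = 10, so t = -1.
Intersection: (-5, 14, 6) + (-1)·(-3, 15, 3) = (-2, -1, 3).

(-2, -1, 3)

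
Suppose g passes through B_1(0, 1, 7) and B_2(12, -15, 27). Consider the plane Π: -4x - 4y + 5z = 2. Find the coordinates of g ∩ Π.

A direction vector for g is B_2 − B_1 = (12, -16, 20).
Substitute r = (0, 1, 7) + t(12, -16, 20) into the plane: 31 + 116t = 2, so t = -1/4.
Intersection: (0, 1, 7) + (-1/4)·(12, -16, 20) = (-3, 5, 2).

(-3, 5, 2)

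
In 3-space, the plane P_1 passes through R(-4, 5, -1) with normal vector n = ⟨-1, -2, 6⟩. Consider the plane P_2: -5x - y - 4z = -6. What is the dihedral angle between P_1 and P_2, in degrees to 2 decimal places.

65.82

P_1: n·r = n·R gives -x - 2y + 6z = -12.
cos θ = |n₁·n₂| / (|n₁||n₂|) = |-17| / (√41 · √42).
θ = arccos(0.40967) ≈ 65.82°.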